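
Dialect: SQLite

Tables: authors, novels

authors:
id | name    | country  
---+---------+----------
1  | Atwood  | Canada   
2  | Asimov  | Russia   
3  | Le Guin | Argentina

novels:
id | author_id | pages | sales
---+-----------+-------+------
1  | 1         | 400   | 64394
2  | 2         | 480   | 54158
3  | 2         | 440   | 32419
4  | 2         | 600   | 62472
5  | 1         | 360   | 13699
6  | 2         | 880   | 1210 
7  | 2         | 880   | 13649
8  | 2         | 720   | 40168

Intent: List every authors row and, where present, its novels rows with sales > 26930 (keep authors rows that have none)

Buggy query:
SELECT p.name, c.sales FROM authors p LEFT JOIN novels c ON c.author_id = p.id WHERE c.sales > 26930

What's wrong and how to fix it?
Bug: Filtering c.sales in WHERE discards the NULL rows produced by LEFT JOIN, turning it into an inner join

Fix: Put 'c.sales > 26930' in the JOIN's ON clause instead of WHERE

Corrected query:
SELECT p.name, c.sales FROM authors p LEFT JOIN novels c ON c.author_id = p.id AND c.sales > 26930

Result:
name    | sales
--------+------
Atwood  | 64394
Asimov  | 32419
Asimov  | 40168
Asimov  | 54158
Asimov  | 62472
Le Guin | NULL 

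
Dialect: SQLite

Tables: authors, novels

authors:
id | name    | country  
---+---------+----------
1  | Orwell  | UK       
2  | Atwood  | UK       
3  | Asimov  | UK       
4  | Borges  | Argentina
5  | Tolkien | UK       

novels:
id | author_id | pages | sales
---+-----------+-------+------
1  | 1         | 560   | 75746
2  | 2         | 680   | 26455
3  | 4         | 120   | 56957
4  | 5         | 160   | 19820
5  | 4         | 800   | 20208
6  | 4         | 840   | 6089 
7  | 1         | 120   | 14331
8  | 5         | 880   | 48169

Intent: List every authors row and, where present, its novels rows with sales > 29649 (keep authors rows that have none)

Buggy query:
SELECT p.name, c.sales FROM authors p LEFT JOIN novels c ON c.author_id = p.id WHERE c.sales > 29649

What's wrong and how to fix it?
Bug: Filtering c.sales in WHERE discards the NULL rows produced by LEFT JOIN, turning it into an inner join

Fix: Move the right-table condition into the ON clause so unmatched parents are kept

Corrected query:
SELECT p.name, c.sales FROM authors p LEFT JOIN novels c ON c.author_id = p.id AND c.sales > 29649

Result:
name    | sales
--------+------
Orwell  | 75746
Atwood  | NULL 
Asimov  | NULL 
Borges  | 56957
Tolkien | 48169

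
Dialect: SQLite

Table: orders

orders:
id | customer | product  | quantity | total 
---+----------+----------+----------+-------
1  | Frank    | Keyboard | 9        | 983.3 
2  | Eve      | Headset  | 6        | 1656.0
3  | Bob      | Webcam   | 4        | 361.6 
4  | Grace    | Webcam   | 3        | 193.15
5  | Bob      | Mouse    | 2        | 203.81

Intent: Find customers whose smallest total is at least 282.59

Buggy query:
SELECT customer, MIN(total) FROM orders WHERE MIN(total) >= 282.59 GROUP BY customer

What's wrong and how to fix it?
Bug: MIN() in WHERE is a misuse of aggregate

Fix: Replace WHERE with HAVING after the GROUP BY

Corrected query:
SELECT customer, MIN(total) FROM orders GROUP BY customer HAVING MIN(total) >= 282.59

Result:
customer | MIN(total)
---------+-----------
Eve      | 1656      
Frank    | 983.3     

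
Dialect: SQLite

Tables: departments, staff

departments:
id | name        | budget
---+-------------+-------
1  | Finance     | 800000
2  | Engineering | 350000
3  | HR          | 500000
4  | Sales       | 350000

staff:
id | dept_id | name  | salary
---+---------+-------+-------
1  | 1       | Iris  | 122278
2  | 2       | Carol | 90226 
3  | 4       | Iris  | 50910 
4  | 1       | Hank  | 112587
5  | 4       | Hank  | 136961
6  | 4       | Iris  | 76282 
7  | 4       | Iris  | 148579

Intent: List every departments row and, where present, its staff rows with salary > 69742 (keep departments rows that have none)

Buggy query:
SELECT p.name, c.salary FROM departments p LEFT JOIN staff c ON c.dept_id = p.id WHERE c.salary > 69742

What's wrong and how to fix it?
Bug: A WHERE condition on the right-hand table after LEFT JOIN drops unmatched parents

Fix: Move the right-table condition into the ON clause so unmatched parents are kept

Corrected query:
SELECT p.name, c.salary FROM departments p LEFT JOIN staff c ON c.dept_id = p.id AND c.salary > 69742

Result:
name        | salary
------------+-------
Finance     | 112587
Finance     | 122278
Engineering | 90226 
HR          | NULL  
Sales       | 76282 
Sales       | 136961
Sales       | 148579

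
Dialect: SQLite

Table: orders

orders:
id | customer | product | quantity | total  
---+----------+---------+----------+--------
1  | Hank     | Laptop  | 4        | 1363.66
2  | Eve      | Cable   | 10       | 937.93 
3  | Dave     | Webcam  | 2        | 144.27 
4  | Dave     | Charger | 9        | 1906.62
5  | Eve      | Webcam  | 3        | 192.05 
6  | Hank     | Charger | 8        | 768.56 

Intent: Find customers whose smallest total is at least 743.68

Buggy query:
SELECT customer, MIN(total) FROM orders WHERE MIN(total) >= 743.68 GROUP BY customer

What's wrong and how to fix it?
Bug: Aggregates like MIN are computed per group after WHERE runs

Fix: Use HAVING for the per-group MIN condition

Corrected query:
SELECT customer, MIN(total) FROM orders GROUP BY customer HAVING MIN(total) >= 743.68

Result:
customer | MIN(total)
---------+-----------
Hank     | 768.56    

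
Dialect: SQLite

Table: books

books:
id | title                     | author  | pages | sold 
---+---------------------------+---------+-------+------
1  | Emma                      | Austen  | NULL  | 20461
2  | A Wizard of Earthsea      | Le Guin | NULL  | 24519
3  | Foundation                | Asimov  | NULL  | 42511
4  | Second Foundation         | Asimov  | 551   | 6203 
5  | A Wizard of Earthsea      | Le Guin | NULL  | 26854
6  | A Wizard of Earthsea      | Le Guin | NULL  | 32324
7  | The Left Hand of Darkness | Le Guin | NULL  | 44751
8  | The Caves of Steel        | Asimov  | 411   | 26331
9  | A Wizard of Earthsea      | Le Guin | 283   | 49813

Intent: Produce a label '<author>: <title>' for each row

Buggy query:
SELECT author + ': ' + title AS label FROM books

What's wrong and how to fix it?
Bug: SQLite uses || for string concatenation; + coerces text to numbers (yielding 0)

Fix: Replace + with || to concatenate text

Corrected query:
SELECT author || ': ' || title AS label FROM books

Result:
label                             
----------------------------------
Austen: Emma                      
Le Guin: A Wizard of Earthsea     
Asimov: Foundation                
Asimov: Second Foundation         
Le Guin: A Wizard of Earthsea     
Le Guin: A Wizard of Earthsea     
Le Guin: The Left Hand of Darkness
Asimov: The Caves of Steel        
Le Guin: A Wizard of Earthsea     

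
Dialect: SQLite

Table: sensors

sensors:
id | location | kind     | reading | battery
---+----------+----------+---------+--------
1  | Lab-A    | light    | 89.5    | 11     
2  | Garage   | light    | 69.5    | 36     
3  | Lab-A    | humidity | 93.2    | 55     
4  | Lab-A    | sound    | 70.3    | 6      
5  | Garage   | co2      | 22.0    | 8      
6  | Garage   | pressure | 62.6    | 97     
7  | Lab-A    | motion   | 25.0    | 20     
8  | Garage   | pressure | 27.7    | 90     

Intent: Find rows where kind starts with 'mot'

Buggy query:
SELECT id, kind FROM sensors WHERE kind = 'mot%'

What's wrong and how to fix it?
Bug: '=' compares the literal string including the % character; pattern matching needs LIKE

Fix: Replace '=' with LIKE so 'mot%' is treated as a pattern

Corrected query:
SELECT id, kind FROM sensors WHERE kind LIKE 'mot%'

Result:
id | kind  
---+-------
7  | motion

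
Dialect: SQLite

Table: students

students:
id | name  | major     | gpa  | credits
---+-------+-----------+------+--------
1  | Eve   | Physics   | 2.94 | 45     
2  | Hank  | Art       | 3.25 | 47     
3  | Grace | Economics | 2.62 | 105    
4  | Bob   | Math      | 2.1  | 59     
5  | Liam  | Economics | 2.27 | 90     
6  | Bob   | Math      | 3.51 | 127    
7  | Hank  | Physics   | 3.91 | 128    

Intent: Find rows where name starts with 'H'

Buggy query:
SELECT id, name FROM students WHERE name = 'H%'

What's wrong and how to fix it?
Bug: '=' compares the literal string including the % character; pattern matching needs LIKE

Fix: Use LIKE for wildcard pattern matching

Corrected query:
SELECT id, name FROM students WHERE name LIKE 'H%'

Result:
id | name
---+-----
2  | Hank
7  | Hank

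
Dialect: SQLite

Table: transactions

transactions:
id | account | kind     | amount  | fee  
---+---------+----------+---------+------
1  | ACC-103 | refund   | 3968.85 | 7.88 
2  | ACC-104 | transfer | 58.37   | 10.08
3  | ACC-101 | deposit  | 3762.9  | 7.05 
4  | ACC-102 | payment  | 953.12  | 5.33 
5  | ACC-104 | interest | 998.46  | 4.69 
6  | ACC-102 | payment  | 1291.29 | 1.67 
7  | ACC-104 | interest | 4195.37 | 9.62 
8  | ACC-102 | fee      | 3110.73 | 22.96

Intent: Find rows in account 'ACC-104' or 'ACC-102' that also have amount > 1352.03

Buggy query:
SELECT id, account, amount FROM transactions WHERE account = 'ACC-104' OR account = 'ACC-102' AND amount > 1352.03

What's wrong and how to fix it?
Bug: AND binds tighter than OR, so this parses as account = 'ACC-104' OR (account = 'ACC-102' AND amount > 1352.03)

Fix: Group the OR with parentheses (or use IN), then AND the threshold

Corrected query:
SELECT id, account, amount FROM transactions WHERE (account = 'ACC-104' OR account = 'ACC-102') AND amount > 1352.03

Result:
id | account | amount 
---+---------+--------
7  | ACC-104 | 4195.37
8  | ACC-102 | 3110.73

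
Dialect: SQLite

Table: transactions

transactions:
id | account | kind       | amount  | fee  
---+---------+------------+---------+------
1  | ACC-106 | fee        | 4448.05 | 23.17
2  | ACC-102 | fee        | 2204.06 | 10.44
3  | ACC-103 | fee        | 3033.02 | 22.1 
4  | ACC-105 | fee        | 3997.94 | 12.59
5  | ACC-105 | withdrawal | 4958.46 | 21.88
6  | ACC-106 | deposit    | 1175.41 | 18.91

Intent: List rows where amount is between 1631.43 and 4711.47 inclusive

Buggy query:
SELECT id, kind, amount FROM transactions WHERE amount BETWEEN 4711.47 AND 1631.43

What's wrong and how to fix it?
Bug: BETWEEN expects the lower bound first; with 4711.47 AND 1631.43 the range is empty

Fix: Swap the bounds so the smaller value comes first

Corrected query:
SELECT id, kind, amount FROM transactions WHERE amount BETWEEN 1631.43 AND 4711.47

Result:
id | kind | amount 
---+------+--------
1  | fee  | 4448.05
2  | fee  | 2204.06
3  | fee  | 3033.02
4  | fee  | 3997.94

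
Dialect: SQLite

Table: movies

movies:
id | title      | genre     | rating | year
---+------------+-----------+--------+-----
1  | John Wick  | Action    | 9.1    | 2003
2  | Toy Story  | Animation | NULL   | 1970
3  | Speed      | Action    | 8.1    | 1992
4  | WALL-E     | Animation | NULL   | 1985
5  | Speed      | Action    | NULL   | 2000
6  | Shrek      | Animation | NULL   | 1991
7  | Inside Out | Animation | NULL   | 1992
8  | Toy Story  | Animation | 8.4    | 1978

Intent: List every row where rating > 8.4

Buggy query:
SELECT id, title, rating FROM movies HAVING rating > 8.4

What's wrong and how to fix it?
Bug: This is a non-aggregate query (no GROUP BY, no aggregates), so in SQLite the HAVING clause is invalid here; a row-level condition belongs in WHERE

Fix: Replace HAVING with WHERE since the condition applies to individual rows

Corrected query:
SELECT id, title, rating FROM movies WHERE rating > 8.4

Result:
id | title     | rating
---+-----------+-------
1  | John Wick | 9.1   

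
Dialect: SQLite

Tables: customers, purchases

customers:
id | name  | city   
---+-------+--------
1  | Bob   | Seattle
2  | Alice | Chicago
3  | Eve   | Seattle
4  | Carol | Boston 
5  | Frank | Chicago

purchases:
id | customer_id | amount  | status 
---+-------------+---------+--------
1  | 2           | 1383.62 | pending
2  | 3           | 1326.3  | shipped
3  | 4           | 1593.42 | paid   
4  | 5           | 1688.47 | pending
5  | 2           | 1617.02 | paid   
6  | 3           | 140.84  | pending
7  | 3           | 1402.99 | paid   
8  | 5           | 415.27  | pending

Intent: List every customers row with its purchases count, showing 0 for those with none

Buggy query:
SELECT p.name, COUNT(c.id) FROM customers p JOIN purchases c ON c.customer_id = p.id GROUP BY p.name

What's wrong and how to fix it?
Bug: INNER JOIN drops customers rows that have no matching purchases rows

Fix: Use LEFT JOIN so parents without children still appear (COUNT(c.id) gives 0)

Corrected query:
SELECT p.name, COUNT(c.id) FROM customers p LEFT JOIN purchases c ON c.customer_id = p.id GROUP BY p.name

Result:
name  | COUNT(c.id)
------+------------
Alice | 2          
Bob   | 0          
Carol | 1          
Eve   | 3          
Frank | 2          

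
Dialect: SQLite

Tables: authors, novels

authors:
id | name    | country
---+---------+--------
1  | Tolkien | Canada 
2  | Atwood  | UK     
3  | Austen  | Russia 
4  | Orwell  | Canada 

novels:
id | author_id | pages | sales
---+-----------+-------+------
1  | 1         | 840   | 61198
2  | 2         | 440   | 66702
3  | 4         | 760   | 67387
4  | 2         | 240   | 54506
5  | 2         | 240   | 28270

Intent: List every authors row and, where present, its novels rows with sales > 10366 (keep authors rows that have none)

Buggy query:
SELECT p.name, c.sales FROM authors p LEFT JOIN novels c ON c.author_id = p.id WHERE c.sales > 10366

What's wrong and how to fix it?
Bug: A WHERE condition on the right-hand table after LEFT JOIN drops unmatched parents

Fix: Move the right-table condition into the ON clause so unmatched parents are kept

Corrected query:
SELECT p.name, c.sales FROM authors p LEFT JOIN novels c ON c.author_id = p.id AND c.sales > 10366

Result:
name    | sales
--------+------
Tolkien | 61198
Atwood  | 28270
Atwood  | 54506
Atwood  | 66702
Austen  | NULL 
Orwell  | 67387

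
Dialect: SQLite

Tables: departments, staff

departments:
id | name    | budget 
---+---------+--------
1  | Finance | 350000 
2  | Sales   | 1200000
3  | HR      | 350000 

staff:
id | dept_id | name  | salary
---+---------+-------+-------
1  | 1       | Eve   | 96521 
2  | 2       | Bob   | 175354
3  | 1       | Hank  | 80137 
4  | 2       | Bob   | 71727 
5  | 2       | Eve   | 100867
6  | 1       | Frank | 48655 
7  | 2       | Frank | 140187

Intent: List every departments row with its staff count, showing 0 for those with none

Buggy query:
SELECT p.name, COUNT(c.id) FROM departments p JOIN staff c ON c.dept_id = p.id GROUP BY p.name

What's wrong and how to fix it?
Bug: INNER JOIN drops departments rows that have no matching staff rows

Fix: Switch to LEFT JOIN to retain unmatched parent rows

Corrected query:
SELECT p.name, COUNT(c.id) FROM departments p LEFT JOIN staff c ON c.dept_id = p.id GROUP BY p.name

Result:
name    | COUNT(c.id)
--------+------------
Finance | 3          
HR      | 0          
Sales   | 4          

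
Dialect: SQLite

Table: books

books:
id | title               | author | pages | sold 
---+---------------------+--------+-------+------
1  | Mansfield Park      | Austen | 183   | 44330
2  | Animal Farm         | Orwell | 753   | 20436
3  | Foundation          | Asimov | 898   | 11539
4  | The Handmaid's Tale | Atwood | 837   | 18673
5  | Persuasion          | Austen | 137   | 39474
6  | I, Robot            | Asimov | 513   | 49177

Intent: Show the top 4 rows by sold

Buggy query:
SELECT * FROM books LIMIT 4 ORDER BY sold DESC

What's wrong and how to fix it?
Bug: ORDER BY cannot follow LIMIT; LIMIT is the final clause

Fix: Sort with ORDER BY, then apply LIMIT

Corrected query:
SELECT * FROM books ORDER BY sold DESC LIMIT 4

Result:
id | title          | author | pages | sold 
---+----------------+--------+-------+------
6  | I, Robot       | Asimov | 513   | 49177
1  | Mansfield Park | Austen | 183   | 44330
5  | Persuasion     | Austen | 137   | 39474
2  | Animal Farm    | Orwell | 753   | 20436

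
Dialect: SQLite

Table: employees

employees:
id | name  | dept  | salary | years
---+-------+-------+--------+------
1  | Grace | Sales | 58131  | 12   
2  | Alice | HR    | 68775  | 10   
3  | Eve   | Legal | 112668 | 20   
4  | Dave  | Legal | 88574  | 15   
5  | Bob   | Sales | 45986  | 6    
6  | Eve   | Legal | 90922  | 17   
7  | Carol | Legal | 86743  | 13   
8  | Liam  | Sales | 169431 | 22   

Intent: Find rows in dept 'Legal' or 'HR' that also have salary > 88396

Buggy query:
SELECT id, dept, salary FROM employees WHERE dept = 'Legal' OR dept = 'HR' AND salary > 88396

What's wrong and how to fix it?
Bug: Without parentheses, AND is evaluated before OR, so the salary filter only applies to the 'HR' branch

Fix: Add parentheses around the OR so the AND applies to both alternatives

Corrected query:
SELECT id, dept, salary FROM employees WHERE (dept = 'Legal' OR dept = 'HR') AND salary > 88396

Result:
id | dept  | salary
---+-------+-------
3  | Legal | 112668
4  | Legal | 88574 
6  | Legal | 90922 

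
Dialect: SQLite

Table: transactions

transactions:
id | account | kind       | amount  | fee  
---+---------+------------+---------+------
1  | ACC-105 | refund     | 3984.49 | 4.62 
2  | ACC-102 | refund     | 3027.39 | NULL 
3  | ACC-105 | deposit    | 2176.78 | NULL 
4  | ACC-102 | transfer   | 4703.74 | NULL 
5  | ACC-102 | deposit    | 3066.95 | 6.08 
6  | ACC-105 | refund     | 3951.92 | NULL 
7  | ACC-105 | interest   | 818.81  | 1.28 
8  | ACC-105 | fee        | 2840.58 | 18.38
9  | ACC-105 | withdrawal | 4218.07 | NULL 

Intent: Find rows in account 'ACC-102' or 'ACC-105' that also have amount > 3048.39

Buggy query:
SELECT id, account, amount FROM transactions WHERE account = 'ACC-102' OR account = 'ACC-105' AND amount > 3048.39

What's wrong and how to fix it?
Bug: Without parentheses, AND is evaluated before OR, so the amount filter only applies to the 'ACC-105' branch

Fix: Group the OR with parentheses (or use IN), then AND the threshold

Corrected query:
SELECT id, account, amount FROM transactions WHERE (account = 'ACC-102' OR account = 'ACC-105') AND amount > 3048.39

Result:
id | account | amount 
---+---------+--------
1  | ACC-105 | 3984.49
4  | ACC-102 | 4703.74
5  | ACC-102 | 3066.95
6  | ACC-105 | 3951.92
9  | ACC-105 | 4218.07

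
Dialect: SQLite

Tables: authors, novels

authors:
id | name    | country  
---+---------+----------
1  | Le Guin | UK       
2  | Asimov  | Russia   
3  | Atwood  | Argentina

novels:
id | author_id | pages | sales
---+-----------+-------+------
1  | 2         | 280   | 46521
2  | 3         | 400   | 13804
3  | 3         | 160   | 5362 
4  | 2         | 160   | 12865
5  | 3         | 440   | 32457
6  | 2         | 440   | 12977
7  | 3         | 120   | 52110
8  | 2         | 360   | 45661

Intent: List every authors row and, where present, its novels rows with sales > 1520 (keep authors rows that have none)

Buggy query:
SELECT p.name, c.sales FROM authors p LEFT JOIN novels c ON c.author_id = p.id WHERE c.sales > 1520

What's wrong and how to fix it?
Bug: Filtering c.sales in WHERE discards the NULL rows produced by LEFT JOIN, turning it into an inner join

Fix: Put 'c.sales > 1520' in the JOIN's ON clause instead of WHERE

Corrected query:
SELECT p.name, c.sales FROM authors p LEFT JOIN novels c ON c.author_id = p.id AND c.sales > 1520

Result:
name    | sales
--------+------
Le Guin | NULL 
Asimov  | 12865
Asimov  | 12977
Asimov  | 45661
Asimov  | 46521
Atwood  | 5362 
Atwood  | 13804
Atwood  | 32457
Atwood  | 52110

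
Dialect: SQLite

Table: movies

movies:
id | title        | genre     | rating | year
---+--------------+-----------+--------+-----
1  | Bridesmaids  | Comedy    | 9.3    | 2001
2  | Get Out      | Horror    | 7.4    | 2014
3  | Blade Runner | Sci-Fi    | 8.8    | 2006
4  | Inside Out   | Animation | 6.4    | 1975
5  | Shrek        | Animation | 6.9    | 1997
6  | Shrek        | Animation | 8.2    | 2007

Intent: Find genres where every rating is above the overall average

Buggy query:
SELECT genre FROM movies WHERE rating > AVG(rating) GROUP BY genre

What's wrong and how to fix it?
Bug: AVG() is an aggregate; it can't sit directly in WHERE

Fix: Compute the overall average in a scalar subquery and compare each group's MIN against it in HAVING

Corrected query:
SELECT genre FROM movies GROUP BY genre HAVING MIN(rating) > (SELECT AVG(rating) FROM movies)

Result:
genre 
------
Comedy
Sci-Fi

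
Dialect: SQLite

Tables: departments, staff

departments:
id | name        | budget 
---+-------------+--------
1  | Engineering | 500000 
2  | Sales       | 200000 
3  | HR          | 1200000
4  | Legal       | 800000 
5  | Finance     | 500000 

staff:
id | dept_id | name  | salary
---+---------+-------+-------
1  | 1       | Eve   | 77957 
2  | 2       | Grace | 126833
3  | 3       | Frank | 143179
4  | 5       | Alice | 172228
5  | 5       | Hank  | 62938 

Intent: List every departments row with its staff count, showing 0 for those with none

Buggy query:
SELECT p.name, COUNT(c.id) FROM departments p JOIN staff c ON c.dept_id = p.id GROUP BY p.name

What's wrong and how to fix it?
Bug: An inner join excludes parents with zero children

Fix: Use LEFT JOIN so parents without children still appear (COUNT(c.id) gives 0)

Corrected query:
SELECT p.name, COUNT(c.id) FROM departments p LEFT JOIN staff c ON c.dept_id = p.id GROUP BY p.name

Result:
name        | COUNT(c.id)
------------+------------
Engineering | 1          
Finance     | 2          
HR          | 1          
Legal       | 0          
Sales       | 1          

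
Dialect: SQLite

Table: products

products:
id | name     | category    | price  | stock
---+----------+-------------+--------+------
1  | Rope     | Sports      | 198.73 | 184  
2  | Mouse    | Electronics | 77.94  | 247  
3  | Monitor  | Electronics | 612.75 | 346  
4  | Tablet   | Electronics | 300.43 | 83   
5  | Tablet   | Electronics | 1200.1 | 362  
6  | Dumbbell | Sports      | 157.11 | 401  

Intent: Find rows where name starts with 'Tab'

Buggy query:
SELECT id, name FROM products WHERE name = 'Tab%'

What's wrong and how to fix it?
Bug: '=' compares the literal string including the % character; pattern matching needs LIKE

Fix: Use LIKE for wildcard pattern matching

Corrected query:
SELECT id, name FROM products WHERE name LIKE 'Tab%'

Result:
id | name  
---+-------
4  | Tablet
5  | Tablet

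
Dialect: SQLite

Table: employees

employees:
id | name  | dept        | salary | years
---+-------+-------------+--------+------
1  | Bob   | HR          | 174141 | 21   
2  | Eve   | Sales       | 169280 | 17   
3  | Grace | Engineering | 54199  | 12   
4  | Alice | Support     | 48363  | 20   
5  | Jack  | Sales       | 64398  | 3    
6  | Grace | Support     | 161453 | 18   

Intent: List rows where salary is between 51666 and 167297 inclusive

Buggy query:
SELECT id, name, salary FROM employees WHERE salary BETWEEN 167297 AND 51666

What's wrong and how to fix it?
Bug: The bounds are reversed; BETWEEN a AND b requires a <= b to match anything

Fix: Swap the bounds so the smaller value comes first

Corrected query:
SELECT id, name, salary FROM employees WHERE salary BETWEEN 51666 AND 167297

Result:
id | name  | salary
---+-------+-------
3  | Grace | 54199 
5  | Jack  | 64398 
6  | Grace | 161453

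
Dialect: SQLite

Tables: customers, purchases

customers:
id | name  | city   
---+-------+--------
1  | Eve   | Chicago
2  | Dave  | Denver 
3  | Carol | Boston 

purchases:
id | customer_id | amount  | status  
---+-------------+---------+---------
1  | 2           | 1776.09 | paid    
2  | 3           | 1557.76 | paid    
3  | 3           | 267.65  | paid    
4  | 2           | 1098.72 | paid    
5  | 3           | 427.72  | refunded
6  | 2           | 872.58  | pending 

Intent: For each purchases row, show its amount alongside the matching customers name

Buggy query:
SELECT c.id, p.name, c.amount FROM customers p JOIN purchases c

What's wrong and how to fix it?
Bug: JOIN with no ON clause produces a cartesian product; every purchases row pairs with every customers row

Fix: Specify the join condition linking the foreign key to the parent id

Corrected query:
SELECT c.id, p.name, c.amount FROM customers p JOIN purchases c ON c.customer_id = p.id

Result:
id | name  | amount 
---+-------+--------
1  | Dave  | 1776.09
2  | Carol | 1557.76
3  | Carol | 267.65 
4  | Dave  | 1098.72
5  | Carol | 427.72 
6  | Dave  | 872.58 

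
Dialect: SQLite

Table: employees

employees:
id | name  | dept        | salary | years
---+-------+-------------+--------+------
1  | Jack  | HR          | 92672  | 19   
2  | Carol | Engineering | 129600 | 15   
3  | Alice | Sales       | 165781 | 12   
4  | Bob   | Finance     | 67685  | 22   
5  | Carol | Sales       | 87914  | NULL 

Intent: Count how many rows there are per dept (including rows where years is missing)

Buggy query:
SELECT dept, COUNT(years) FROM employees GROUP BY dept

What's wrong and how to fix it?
Bug: COUNT(years) skips NULLs, so groups with missing years are undercounted

Fix: Replace COUNT(years) with COUNT(*)

Corrected query:
SELECT dept, COUNT(*) FROM employees GROUP BY dept

Result:
dept        | COUNT(*)
------------+---------
Engineering | 1       
Finance     | 1       
HR          | 1       
Sales       | 2       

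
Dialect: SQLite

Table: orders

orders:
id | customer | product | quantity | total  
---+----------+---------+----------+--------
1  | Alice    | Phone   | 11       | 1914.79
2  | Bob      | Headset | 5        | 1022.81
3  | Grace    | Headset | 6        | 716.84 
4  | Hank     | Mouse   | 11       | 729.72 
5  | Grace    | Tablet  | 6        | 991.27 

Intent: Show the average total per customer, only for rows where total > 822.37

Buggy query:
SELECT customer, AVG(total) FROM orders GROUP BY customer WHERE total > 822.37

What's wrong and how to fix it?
Bug: WHERE cannot follow GROUP BY

Fix: Place WHERE between FROM and GROUP BY

Corrected query:
SELECT customer, AVG(total) FROM orders WHERE total > 822.37 GROUP BY customer

Result:
customer | AVG(total)
---------+-----------
Alice    | 1914.79   
Bob      | 1022.81   
Grace    | 991.27    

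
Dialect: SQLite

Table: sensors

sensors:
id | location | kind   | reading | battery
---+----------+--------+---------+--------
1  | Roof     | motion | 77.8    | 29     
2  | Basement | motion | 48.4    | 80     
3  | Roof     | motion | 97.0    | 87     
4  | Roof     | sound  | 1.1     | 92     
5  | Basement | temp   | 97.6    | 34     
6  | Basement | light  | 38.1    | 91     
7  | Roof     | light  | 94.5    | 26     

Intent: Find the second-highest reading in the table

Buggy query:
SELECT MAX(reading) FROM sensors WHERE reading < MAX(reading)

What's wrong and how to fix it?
Bug: MAX(reading) on the right of the comparison is an aggregate-in-WHERE error

Fix: Put the inner MAX in a scalar subquery

Corrected query:
SELECT MAX(reading) FROM sensors WHERE reading < (SELECT MAX(reading) FROM sensors)

Result:
MAX(reading)
------------
97          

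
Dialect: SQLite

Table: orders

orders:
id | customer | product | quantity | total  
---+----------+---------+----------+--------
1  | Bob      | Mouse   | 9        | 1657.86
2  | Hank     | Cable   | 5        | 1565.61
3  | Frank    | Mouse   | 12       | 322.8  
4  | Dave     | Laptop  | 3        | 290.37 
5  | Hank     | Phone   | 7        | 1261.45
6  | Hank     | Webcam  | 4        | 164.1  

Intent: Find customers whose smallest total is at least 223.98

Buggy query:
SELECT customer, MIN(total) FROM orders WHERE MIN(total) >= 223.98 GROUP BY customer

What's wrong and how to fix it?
Bug: Aggregates like MIN are computed per group after WHERE runs

Fix: Use HAVING for the per-group MIN condition

Corrected query:
SELECT customer, MIN(total) FROM orders GROUP BY customer HAVING MIN(total) >= 223.98

Result:
customer | MIN(total)
---------+-----------
Bob      | 1657.86   
Dave     | 290.37    
Frank    | 322.8     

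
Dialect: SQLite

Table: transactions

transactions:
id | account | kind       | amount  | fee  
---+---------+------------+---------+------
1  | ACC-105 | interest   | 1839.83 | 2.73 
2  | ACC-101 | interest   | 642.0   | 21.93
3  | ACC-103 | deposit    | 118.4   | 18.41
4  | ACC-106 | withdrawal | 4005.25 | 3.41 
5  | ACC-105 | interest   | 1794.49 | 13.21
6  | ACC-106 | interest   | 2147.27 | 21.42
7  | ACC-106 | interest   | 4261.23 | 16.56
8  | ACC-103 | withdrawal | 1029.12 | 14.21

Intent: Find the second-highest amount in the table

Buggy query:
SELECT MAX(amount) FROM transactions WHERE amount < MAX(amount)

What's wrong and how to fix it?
Bug: The inner MAX is an aggregate inside WHERE, which is not allowed

Fix: Put the inner MAX in a scalar subquery

Corrected query:
SELECT MAX(amount) FROM transactions WHERE amount < (SELECT MAX(amount) FROM transactions)

Result:
MAX(amount)
-----------
4005.25    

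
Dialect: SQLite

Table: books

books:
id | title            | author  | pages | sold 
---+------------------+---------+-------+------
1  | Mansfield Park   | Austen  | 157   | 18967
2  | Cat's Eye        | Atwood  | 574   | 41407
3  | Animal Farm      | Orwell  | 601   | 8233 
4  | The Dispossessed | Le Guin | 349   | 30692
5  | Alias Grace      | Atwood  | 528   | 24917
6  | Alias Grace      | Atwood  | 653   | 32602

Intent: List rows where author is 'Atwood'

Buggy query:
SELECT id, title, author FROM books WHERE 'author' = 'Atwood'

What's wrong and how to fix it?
Bug: Single quotes denote string literals in SQL; the column name is being compared as a constant string

Fix: Reference the column as author without single quotes

Corrected query:
SELECT id, title, author FROM books WHERE author = 'Atwood'

Result:
id | title       | author
---+-------------+-------
2  | Cat's Eye   | Atwood
5  | Alias Grace | Atwood
6  | Alias Grace | Atwood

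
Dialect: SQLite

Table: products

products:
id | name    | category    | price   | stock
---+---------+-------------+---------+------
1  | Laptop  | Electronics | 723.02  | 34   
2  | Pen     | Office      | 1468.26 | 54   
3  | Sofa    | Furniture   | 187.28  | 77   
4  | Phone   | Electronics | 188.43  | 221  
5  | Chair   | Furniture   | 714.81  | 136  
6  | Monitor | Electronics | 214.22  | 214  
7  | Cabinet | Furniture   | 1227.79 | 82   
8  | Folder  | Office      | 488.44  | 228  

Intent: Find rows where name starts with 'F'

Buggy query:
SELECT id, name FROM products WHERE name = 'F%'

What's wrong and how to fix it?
Bug: Wildcards only work with LIKE; '=' treats '%' as a literal character

Fix: Replace '=' with LIKE so 'F%' is treated as a pattern

Corrected query:
SELECT id, name FROM products WHERE name LIKE 'F%'

Result:
id | name  
---+-------
8  | Folder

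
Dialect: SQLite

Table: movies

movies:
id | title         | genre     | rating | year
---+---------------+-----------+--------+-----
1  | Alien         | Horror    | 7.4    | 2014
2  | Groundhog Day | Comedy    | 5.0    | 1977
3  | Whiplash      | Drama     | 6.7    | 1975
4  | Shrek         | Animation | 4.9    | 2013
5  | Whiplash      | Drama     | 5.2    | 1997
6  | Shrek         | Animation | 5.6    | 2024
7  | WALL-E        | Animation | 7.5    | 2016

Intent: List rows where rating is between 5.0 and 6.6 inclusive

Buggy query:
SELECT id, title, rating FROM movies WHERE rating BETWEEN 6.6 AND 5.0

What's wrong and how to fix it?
Bug: BETWEEN expects the lower bound first; with 6.6 AND 5.0 the range is empty

Fix: Write BETWEEN 5.0 AND 6.6

Corrected query:
SELECT id, title, rating FROM movies WHERE rating BETWEEN 5.0 AND 6.6

Result:
id | title         | rating
---+---------------+-------
2  | Groundhog Day | 5     
5  | Whiplash      | 5.2   
6  | Shrek         | 5.6   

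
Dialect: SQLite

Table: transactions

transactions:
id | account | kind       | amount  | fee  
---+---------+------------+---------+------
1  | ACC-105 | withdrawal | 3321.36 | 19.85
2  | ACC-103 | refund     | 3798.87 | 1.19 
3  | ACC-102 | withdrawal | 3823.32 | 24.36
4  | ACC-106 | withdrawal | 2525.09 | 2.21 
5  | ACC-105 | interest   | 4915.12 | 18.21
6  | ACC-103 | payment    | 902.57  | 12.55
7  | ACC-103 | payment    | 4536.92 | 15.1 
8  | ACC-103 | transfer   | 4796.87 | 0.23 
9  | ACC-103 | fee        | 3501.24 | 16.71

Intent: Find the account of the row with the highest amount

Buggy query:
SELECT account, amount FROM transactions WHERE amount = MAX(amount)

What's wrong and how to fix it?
Bug: WHERE is evaluated per row; an aggregate over the whole table isn't defined there

Fix: Wrap MAX in a scalar subquery so WHERE compares against a single value

Corrected query:
SELECT account, amount FROM transactions WHERE amount = (SELECT MAX(amount) FROM transactions)

Result:
account | amount 
--------+--------
ACC-105 | 4915.12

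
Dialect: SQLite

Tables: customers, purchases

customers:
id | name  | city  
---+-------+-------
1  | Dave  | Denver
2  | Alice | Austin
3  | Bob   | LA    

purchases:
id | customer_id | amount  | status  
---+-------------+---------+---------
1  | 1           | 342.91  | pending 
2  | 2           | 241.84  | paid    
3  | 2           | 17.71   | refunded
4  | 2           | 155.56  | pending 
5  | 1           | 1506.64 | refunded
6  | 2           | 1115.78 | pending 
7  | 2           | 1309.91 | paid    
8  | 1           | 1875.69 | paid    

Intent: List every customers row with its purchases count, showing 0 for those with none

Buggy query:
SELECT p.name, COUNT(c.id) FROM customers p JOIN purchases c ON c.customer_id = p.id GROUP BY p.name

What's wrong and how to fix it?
Bug: INNER JOIN drops customers rows that have no matching purchases rows

Fix: Use LEFT JOIN so parents without children still appear (COUNT(c.id) gives 0)

Corrected query:
SELECT p.name, COUNT(c.id) FROM customers p LEFT JOIN purchases c ON c.customer_id = p.id GROUP BY p.name

Result:
name  | COUNT(c.id)
------+------------
Alice | 5          
Bob   | 0          
Dave  | 3          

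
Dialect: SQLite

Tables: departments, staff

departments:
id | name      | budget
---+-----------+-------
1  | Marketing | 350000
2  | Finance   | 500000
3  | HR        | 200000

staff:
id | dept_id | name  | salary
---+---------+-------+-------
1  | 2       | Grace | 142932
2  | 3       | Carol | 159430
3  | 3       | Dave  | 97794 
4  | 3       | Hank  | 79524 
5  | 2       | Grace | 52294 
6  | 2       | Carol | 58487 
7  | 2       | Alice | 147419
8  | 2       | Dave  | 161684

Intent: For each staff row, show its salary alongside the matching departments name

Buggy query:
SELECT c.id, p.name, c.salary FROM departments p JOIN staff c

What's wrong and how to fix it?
Bug: JOIN with no ON clause produces a cartesian product; every staff row pairs with every departments row

Fix: Add ON c.dept_id = p.id to the JOIN

Corrected query:
SELECT c.id, p.name, c.salary FROM departments p JOIN staff c ON c.dept_id = p.id

Result:
id | name    | salary
---+---------+-------
1  | Finance | 142932
2  | HR      | 159430
3  | HR      | 97794 
4  | HR      | 79524 
5  | Finance | 52294 
6  | Finance | 58487 
7  | Finance | 147419
8  | Finance | 161684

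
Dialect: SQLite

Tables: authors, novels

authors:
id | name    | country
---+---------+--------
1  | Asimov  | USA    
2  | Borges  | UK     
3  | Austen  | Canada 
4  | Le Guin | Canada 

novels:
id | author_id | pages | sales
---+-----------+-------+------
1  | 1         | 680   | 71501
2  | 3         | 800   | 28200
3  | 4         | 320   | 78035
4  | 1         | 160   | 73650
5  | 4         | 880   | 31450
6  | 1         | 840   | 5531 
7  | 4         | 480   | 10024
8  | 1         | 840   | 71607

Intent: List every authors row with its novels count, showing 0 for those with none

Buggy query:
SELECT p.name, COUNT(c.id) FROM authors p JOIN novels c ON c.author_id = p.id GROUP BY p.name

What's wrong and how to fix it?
Bug: INNER JOIN drops authors rows that have no matching novels rows

Fix: Switch to LEFT JOIN to retain unmatched parent rows

Corrected query:
SELECT p.name, COUNT(c.id) FROM authors p LEFT JOIN novels c ON c.author_id = p.id GROUP BY p.name

Result:
name    | COUNT(c.id)
--------+------------
Asimov  | 4          
Austen  | 1          
Borges  | 0          
Le Guin | 3          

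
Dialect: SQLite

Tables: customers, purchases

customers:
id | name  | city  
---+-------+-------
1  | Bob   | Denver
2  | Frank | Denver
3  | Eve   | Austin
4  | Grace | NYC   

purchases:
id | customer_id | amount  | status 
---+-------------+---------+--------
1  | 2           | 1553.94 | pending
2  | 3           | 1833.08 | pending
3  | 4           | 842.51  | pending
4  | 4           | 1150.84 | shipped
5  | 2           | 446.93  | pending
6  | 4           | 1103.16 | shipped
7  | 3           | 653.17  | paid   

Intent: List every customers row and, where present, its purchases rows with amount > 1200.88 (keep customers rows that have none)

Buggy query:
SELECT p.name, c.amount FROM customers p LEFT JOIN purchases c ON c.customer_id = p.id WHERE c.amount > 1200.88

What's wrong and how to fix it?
Bug: Filtering c.amount in WHERE discards the NULL rows produced by LEFT JOIN, turning it into an inner join

Fix: Move the right-table condition into the ON clause so unmatched parents are kept

Corrected query:
SELECT p.name, c.amount FROM customers p LEFT JOIN purchases c ON c.customer_id = p.id AND c.amount > 1200.88

Result:
name  | amount 
------+--------
Bob   | NULL   
Frank | 1553.94
Eve   | 1833.08
Grace | NULL   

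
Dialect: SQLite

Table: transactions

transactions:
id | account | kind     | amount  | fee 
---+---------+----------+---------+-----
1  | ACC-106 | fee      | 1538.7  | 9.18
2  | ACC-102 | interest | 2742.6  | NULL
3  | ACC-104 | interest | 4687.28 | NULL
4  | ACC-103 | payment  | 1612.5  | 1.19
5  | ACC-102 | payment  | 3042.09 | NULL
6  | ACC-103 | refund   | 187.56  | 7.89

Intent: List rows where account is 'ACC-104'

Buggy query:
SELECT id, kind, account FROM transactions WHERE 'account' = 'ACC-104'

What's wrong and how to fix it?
Bug: 'account' in single quotes is a string literal, not the column; the comparison is literal-vs-literal and never true

Fix: Reference the column as account without single quotes

Corrected query:
SELECT id, kind, account FROM transactions WHERE account = 'ACC-104'

Result:
id | kind     | account
---+----------+--------
3  | interest | ACC-104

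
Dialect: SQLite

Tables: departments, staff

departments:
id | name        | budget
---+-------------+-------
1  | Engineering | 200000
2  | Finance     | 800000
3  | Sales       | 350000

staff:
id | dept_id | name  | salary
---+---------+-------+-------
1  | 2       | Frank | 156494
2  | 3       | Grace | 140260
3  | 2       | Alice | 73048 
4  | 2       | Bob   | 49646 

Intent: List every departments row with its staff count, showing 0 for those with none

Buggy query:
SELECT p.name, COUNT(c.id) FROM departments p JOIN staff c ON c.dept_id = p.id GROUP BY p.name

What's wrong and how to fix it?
Bug: An inner join excludes parents with zero children

Fix: Switch to LEFT JOIN to retain unmatched parent rows

Corrected query:
SELECT p.name, COUNT(c.id) FROM departments p LEFT JOIN staff c ON c.dept_id = p.id GROUP BY p.name

Result:
name        | COUNT(c.id)
------------+------------
Engineering | 0          
Finance     | 3          
Sales       | 1          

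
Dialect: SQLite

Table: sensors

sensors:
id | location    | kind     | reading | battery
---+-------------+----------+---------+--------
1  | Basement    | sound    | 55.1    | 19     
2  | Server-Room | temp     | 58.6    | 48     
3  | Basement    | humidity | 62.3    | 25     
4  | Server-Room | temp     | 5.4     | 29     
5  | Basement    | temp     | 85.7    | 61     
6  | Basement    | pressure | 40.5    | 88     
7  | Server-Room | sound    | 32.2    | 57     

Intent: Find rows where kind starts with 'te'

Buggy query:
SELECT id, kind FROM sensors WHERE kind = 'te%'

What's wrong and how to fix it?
Bug: Wildcards only work with LIKE; '=' treats '%' as a literal character

Fix: Replace '=' with LIKE so 'te%' is treated as a pattern

Corrected query:
SELECT id, kind FROM sensors WHERE kind LIKE 'te%'

Result:
id | kind
---+-----
2  | temp
4  | temp
5  | temp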